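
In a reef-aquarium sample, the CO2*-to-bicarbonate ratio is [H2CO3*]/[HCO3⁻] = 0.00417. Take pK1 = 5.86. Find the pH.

From K1 = [H⁺][HCO3⁻]/[H2CO3*]:  pH = pK1 − log₁₀([H2CO3*]/[HCO3⁻])
log₁₀(0.00417) = -2.380
pH = 5.86 − (-2.380) = 8.24

pH = 8.24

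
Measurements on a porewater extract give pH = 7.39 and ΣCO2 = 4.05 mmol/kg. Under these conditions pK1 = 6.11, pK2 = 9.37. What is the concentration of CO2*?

α₀ = 1 / (1 + K1/[H⁺] + K1K2/[H⁺]²) = 1 / (1 + 10^+1.28 + 10^-0.70)
   = 1 / (1 + 19.055 + 0.19953) = 1/20.254 = 0.04937
[CO2*] = α₀ × DIC = 0.04937 × 4.05 = 0.200 mmol/kg

[CO2*] = 0.200 mmol/kg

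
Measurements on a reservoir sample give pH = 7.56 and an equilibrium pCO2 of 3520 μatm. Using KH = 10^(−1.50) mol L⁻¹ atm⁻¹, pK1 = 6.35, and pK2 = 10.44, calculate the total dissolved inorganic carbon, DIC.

DIC = 1.92 mmol/L

[CO2*] = KH · pCO2 = 10^(−1.50) × 3520×10^-6 = 1.113×10^-4 mol/L
α₀ = 1/(1 + K1/[H⁺] + K1K2/[H⁺]²) = 1/(1 + 10^+1.21 + 10^-1.67) = 0.05801
DIC = [CO2*]/α₀ = 1.113×10^-4 / 0.05801 = 1.92 mmol/L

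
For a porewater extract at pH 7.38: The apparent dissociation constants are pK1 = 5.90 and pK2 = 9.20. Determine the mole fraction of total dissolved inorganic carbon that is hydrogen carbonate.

α₁ = 1 / (1 + [H⁺]/K1 + K2/[H⁺]) = 1 / (1 + 10^-1.48 + 10^-1.82)
   = 1 / (1 + 0.033113 + 0.015136) = 1/1.0482 = 0.9540

α₁ = 0.954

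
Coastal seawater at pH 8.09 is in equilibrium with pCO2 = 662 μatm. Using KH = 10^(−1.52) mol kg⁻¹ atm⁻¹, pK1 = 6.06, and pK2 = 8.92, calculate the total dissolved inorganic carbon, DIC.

DIC = 2.48 mmol/kg

[CO2*] = KH · pCO2 = 10^(−1.52) × 662×10^-6 = 1.999×10^-5 mol/kg
α₀ = 1/(1 + K1/[H⁺] + K1K2/[H⁺]²) = 1/(1 + 10^+2.03 + 10^+1.20) = 0.008064
DIC = [CO2*]/α₀ = 1.999×10^-5 / 0.008064 = 2.48 mmol/kg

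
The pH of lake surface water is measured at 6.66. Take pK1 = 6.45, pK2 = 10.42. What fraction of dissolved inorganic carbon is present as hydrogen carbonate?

α₁ = 0.619

α₁ = 1 / (1 + [H⁺]/K1 + K2/[H⁺]) = 1 / (1 + 10^-0.21 + 10^-3.76)
   = 1 / (1 + 0.61660 + 0.00017378) = 1/1.6168 = 0.6185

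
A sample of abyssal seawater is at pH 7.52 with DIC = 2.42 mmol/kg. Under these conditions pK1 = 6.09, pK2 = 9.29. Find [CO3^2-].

[CO3²⁻] = 0.0390 mmol/kg

α₂ = 1 / (1 + [H⁺]/K2 + [H⁺]²/(K1K2)) = 1 / (1 + 10^+1.77 + 10^+0.34)
   = 1 / (1 + 58.884 + 2.1878) = 1/62.072 = 0.01611
[CO3²⁻] = α₂ × DIC = 0.01611 × 2.42 = 0.0390 mmol/kg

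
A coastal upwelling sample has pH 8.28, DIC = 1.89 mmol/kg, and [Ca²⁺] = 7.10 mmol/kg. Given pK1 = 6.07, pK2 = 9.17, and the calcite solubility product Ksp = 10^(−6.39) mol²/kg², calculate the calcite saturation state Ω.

α₂ = 1 / (1 + [H⁺]/K2 + [H⁺]²/(K1K2)) = 1 / (1 + 10^+0.89 + 10^-1.32)
   = 1 / (1 + 7.7625 + 0.047863) = 1/8.8103 = 0.1135
[CO3²⁻] = α₂ × DIC = 0.1135 × 1.89 = 0.2145 mmol/kg
Ksp = 10^(−6.39) = 4.074×10^-7
Ω = [Ca²⁺][CO3²⁻]/Ksp = (7.10×10^-3)(2.145×10^-4) / 4.074×10^-7 = 3.74

Ω = 3.74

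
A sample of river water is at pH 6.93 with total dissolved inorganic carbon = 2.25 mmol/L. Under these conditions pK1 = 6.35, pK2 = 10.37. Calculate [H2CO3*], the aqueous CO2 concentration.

α₀ = 1 / (1 + K1/[H⁺] + K1K2/[H⁺]²) = 1 / (1 + 10^+0.58 + 10^-2.86)
   = 1 / (1 + 3.8019 + 0.0013804) = 1/4.8033 = 0.2082
[CO2*] = α₀ × DIC = 0.2082 × 2.25 = 0.468 mmol/L

[CO2*] = 0.468 mmol/L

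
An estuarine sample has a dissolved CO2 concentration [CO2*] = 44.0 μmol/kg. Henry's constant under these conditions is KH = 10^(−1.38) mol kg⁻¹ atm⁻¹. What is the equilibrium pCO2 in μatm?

pCO2 = 1060 μatm

KH = 10^(−1.38) = 4.169×10^-2 mol kg⁻¹ atm⁻¹
pCO2 = [CO2*]/KH = 44.0×10^-6 / 4.169×10^-2 = 1.06×10^-3 atm = 1060 μatm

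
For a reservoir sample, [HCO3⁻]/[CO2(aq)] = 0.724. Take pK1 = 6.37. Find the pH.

From K1 = [H⁺][HCO3⁻]/[CO2(aq)]:  pH = pK1 + log₁₀([HCO3⁻]/[CO2(aq)])
log₁₀(0.724) = -0.140
pH = 6.37 + (-0.140) = 6.23

pH = 6.23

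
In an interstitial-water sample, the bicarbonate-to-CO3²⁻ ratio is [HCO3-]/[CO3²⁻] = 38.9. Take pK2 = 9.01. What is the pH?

pH = 7.42

From K2 = [H⁺][CO3²⁻]/[HCO3-]:  pH = pK2 − log₁₀([HCO3-]/[CO3²⁻])
log₁₀(38.9) = +1.590
pH = 9.01 − (+1.590) = 7.42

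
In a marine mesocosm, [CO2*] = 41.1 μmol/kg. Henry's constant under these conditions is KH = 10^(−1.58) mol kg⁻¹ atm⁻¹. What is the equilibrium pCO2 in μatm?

KH = 10^(−1.58) = 2.630×10^-2 mol kg⁻¹ atm⁻¹
pCO2 = [CO2*]/KH = 41.1×10^-6 / 2.630×10^-2 = 1.56×10^-3 atm = 1560 μatm

pCO2 = 1560 μatm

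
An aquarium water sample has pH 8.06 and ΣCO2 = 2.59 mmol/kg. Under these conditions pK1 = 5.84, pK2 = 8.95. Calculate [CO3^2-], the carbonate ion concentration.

α₂ = 1 / (1 + [H⁺]/K2 + [H⁺]²/(K1K2)) = 1 / (1 + 10^+0.89 + 10^-1.33)
   = 1 / (1 + 7.7625 + 0.046774) = 1/8.8092 = 0.1135
[CO3²⁻] = α₂ × DIC = 0.1135 × 2.59 = 0.294 mmol/kg

[CO3²⁻] = 0.294 mmol/kg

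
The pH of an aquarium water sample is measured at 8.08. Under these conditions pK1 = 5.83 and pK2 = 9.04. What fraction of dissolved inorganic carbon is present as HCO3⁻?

α₁ = 1 / (1 + [H⁺]/K1 + K2/[H⁺]) = 1 / (1 + 10^-2.25 + 10^-0.96)
   = 1 / (1 + 0.0056234 + 0.10965) = 1/1.1153 = 0.8966

α₁ = 0.897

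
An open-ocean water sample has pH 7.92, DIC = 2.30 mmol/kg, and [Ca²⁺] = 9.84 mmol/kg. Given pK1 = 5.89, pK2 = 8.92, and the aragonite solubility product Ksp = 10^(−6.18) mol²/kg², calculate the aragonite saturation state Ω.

Ω = 3.09

α₂ = 1 / (1 + [H⁺]/K2 + [H⁺]²/(K1K2)) = 1 / (1 + 10^+1.00 + 10^-1.03)
   = 1 / (1 + 10.000 + 0.093325) = 1/11.093 = 0.09014
[CO3²⁻] = α₂ × DIC = 0.09014 × 2.30 = 0.2073 mmol/kg
Ksp = 10^(−6.18) = 6.607×10^-7
Ω = [Ca²⁺][CO3²⁻]/Ksp = (9.84×10^-3)(2.073×10^-4) / 6.607×10^-7 = 3.09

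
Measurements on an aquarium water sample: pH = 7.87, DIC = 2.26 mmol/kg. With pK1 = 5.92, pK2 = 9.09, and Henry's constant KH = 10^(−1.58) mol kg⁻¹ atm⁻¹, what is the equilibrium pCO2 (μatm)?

pCO2 = 900 μatm

α₀ = 1 / (1 + K1/[H⁺] + K1K2/[H⁺]²) = 1 / (1 + 10^+1.95 + 10^+0.73)
   = 1 / (1 + 89.125 + 5.3703) = 1/95.495 = 0.01047
[CO2*] = α₀ × DIC = 0.01047 × 2.26 = 0.02367 mmol/kg
pCO2 = [CO2*]/KH = 2.367×10^-5 / 2.630×10^-2 = 900 μatm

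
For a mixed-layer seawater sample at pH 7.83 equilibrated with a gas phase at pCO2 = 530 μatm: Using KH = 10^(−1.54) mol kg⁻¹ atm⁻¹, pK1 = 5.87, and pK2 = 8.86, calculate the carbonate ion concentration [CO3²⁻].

[CO2*] = KH · pCO2 = 10^(−1.54) × 530×10^-6 = 1.529×10^-5 mol/kg
α₀ = 1/(1 + K1/[H⁺] + K1K2/[H⁺]²) = 1/(1 + 10^+1.96 + 10^+0.93) = 0.009929
DIC = [CO2*]/α₀ = 1.529×10^-5 / 0.009929 = 1.539 mmol/kg
[CO3²⁻] = α₂·DIC; α₂ = 0.08451, so [CO3²⁻] = 0.08451 × 1.539 = 0.130 mmol/kg

[CO3²⁻] = 0.130 mmol/kg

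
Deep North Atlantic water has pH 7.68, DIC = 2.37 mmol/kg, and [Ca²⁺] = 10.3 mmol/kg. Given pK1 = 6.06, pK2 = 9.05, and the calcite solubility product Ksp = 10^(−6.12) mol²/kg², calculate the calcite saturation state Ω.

α₂ = 1 / (1 + [H⁺]/K2 + [H⁺]²/(K1K2)) = 1 / (1 + 10^+1.37 + 10^-0.25)
   = 1 / (1 + 23.442 + 0.56234) = 1/25.005 = 0.03999
[CO3²⁻] = α₂ × DIC = 0.03999 × 2.37 = 0.09478 mmol/kg
Ksp = 10^(−6.12) = 7.586×10^-7
Ω = [Ca²⁺][CO3²⁻]/Ksp = (10.3×10^-3)(9.478×10^-5) / 7.586×10^-7 = 1.29

Ω = 1.29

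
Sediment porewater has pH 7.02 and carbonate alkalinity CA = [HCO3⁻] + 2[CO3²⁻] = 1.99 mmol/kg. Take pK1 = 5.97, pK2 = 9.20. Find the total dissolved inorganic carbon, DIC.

CA = [HCO3⁻] + 2[CO3²⁻] = (α₁ + 2α₂)·DIC
At pH 7.02: [H⁺]/K1 = 10^-1.05 = 0.089125, K2/[H⁺] = 10^-2.18 = 0.0066069
α₁ = 1/(1 + 0.089125 + 0.0066069) = 1/1.0957 = 0.9126; α₂ = α₁·K2/[H⁺] = 0.006030
α₁ + 2α₂ = 0.9247
DIC = CA / (α₁ + 2α₂) = 1.99 / 0.9247 = 2.15 mmol/kg

DIC = 2.15 mmol/kg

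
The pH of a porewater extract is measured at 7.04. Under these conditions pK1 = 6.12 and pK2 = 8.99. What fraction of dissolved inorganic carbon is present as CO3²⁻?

α₂ = 0.00992

α₂ = 1 / (1 + [H⁺]/K2 + [H⁺]²/(K1K2)) = 1 / (1 + 10^+1.95 + 10^+1.03)
   = 1 / (1 + 89.125 + 10.715) = 1/100.84 = 0.009917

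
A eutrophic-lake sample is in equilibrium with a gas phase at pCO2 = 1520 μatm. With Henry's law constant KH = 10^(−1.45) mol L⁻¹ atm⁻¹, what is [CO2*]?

KH = 10^(−1.45) = 3.548×10^-2 mol L⁻¹ atm⁻¹
[CO2*] = KH · pCO2 = 3.548×10^-2 × 1520×10^-6 atm = 5.39×10^-5 mol/L

[CO2*] = 53.9 μmol/L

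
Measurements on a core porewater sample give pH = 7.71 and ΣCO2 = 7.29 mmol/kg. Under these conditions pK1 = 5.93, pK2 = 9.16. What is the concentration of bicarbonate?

α₁ = 1 / (1 + [H⁺]/K1 + K2/[H⁺]) = 1 / (1 + 10^-1.78 + 10^-1.45)
   = 1 / (1 + 0.016596 + 0.035481) = 1/1.0521 = 0.9505
[HCO3⁻] = α₁ × DIC = 0.9505 × 7.29 = 6.93 mmol/kg

[HCO3⁻] = 6.93 mmol/kg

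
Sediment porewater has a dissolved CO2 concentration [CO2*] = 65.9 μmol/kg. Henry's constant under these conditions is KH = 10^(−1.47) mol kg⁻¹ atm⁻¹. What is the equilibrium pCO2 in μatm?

KH = 10^(−1.47) = 3.388×10^-2 mol kg⁻¹ atm⁻¹
pCO2 = [CO2*]/KH = 65.9×10^-6 / 3.388×10^-2 = 1.94×10^-3 atm = 1940 μatm

pCO2 = 1940 μatm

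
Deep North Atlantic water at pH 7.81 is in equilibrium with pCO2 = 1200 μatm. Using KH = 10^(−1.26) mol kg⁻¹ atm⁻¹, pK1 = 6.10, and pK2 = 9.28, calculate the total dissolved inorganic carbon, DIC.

[CO2*] = KH · pCO2 = 10^(−1.26) × 1200×10^-6 = 6.594×10^-5 mol/kg
α₀ = 1/(1 + K1/[H⁺] + K1K2/[H⁺]²) = 1/(1 + 10^+1.71 + 10^+0.24) = 0.01851
DIC = [CO2*]/α₀ = 6.594×10^-5 / 0.01851 = 3.56 mmol/kg

DIC = 3.56 mmol/kg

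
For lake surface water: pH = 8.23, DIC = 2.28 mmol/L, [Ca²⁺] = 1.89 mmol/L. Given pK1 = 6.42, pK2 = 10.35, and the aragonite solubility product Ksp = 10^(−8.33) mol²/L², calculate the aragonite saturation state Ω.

α₂ = 1 / (1 + [H⁺]/K2 + [H⁺]²/(K1K2)) = 1 / (1 + 10^+2.12 + 10^+0.31)
   = 1 / (1 + 131.83 + 2.0417) = 1/134.87 = 0.007415
[CO3²⁻] = α₂ × DIC = 0.007415 × 2.28 = 0.01691 mmol/L = 16.91 μmol/L
Ksp = 10^(−8.33) = 4.677×10^-9
Ω = [Ca²⁺][CO3²⁻]/Ksp = (1.89×10^-3)(1.691×10^-5) / 4.677×10^-9 = 6.83

Ω = 6.83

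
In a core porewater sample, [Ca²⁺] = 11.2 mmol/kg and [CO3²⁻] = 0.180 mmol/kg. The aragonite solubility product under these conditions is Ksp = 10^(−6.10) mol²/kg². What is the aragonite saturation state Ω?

Ω = 2.54

Ksp = 10^(−6.10) = 7.943×10^-7
Ω = [Ca²⁺][CO3²⁻]/Ksp = (11.2×10^-3)(0.180×10^-3) / 7.943×10^-7 = 2.54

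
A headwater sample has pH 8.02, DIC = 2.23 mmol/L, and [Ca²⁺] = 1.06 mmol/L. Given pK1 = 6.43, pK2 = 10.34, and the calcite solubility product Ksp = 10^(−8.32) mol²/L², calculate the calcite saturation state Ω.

α₂ = 1 / (1 + [H⁺]/K2 + [H⁺]²/(K1K2)) = 1 / (1 + 10^+2.32 + 10^+0.73)
   = 1 / (1 + 208.93 + 5.3703) = 1/215.30 = 0.004645
[CO3²⁻] = α₂ × DIC = 0.004645 × 2.23 = 0.01036 mmol/L = 10.36 μmol/L
Ksp = 10^(−8.32) = 4.786×10^-9
Ω = [Ca²⁺][CO3²⁻]/Ksp = (1.06×10^-3)(1.036×10^-5) / 4.786×10^-9 = 2.29

Ω = 2.29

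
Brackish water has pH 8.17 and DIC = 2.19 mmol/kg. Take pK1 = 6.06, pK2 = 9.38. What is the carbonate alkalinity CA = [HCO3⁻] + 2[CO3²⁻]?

CA = 2.30 mmol/kg

CA = [HCO3⁻] + 2[CO3²⁻] = (α₁ + 2α₂)·DIC
At pH 8.17: [H⁺]/K1 = 10^-2.11 = 0.0077625, K2/[H⁺] = 10^-1.21 = 0.061660
α₁ = 1/(1 + 0.0077625 + 0.061660) = 1/1.0694 = 0.9351; α₂ = α₁·K2/[H⁺] = 0.05766
α₁ + 2α₂ = 1.0504
CA = 1.0504 × 2.19 = 2.30 mmol/kg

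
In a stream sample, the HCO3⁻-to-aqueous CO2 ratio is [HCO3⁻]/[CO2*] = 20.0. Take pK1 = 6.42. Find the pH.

pH = 7.72

From K1 = [H⁺][HCO3⁻]/[CO2*]:  pH = pK1 + log₁₀([HCO3⁻]/[CO2*])
log₁₀(20.0) = +1.301
pH = 6.42 + (+1.301) = 7.72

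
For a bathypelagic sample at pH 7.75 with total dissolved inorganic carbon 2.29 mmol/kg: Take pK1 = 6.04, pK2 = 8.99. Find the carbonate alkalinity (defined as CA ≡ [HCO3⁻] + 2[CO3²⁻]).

CA = 2.37 mmol/kg

CA = [HCO3⁻] + 2[CO3²⁻] = (α₁ + 2α₂)·DIC
At pH 7.75: [H⁺]/K1 = 10^-1.71 = 0.019498, K2/[H⁺] = 10^-1.24 = 0.057544
α₁ = 1/(1 + 0.019498 + 0.057544) = 1/1.0770 = 0.9285; α₂ = α₁·K2/[H⁺] = 0.05343
α₁ + 2α₂ = 1.0353
CA = 1.0353 × 2.29 = 2.37 mmol/kg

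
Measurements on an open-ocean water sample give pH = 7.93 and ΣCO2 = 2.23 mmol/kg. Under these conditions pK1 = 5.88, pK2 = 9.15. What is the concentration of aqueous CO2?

[CO2*] = 18.6 μmol/kg

α₀ = 1 / (1 + K1/[H⁺] + K1K2/[H⁺]²) = 1 / (1 + 10^+2.05 + 10^+0.83)
   = 1 / (1 + 112.20 + 6.7608) = 1/119.96 = 0.008336
[CO2*] = α₀ × DIC = 0.008336 × 2.23 = 0.0186 mmol/kg = 18.6 μmol/kg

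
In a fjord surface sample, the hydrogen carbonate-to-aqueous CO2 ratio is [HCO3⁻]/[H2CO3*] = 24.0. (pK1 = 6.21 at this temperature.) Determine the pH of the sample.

From K1 = [H⁺][HCO3⁻]/[H2CO3*]:  pH = pK1 + log₁₀([HCO3⁻]/[H2CO3*])
log₁₀(24.0) = +1.380
pH = 6.21 + (+1.380) = 7.59

pH = 7.59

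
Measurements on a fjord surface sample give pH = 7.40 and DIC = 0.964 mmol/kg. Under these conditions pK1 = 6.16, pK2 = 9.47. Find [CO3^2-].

[CO3²⁻] = 7.70 μmol/kg

α₂ = 1 / (1 + [H⁺]/K2 + [H⁺]²/(K1K2)) = 1 / (1 + 10^+2.07 + 10^+0.83)
   = 1 / (1 + 117.49 + 6.7608) = 1/125.25 = 0.007984
[CO3²⁻] = α₂ × DIC = 0.007984 × 0.964 = 0.00770 mmol/kg = 7.70 μmol/kg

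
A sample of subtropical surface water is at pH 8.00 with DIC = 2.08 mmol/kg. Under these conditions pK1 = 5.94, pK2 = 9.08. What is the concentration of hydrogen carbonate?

[HCO3⁻] = 1.90 mmol/kg

α₁ = 1 / (1 + [H⁺]/K1 + K2/[H⁺]) = 1 / (1 + 10^-2.06 + 10^-1.08)
   = 1 / (1 + 0.0087096 + 0.083176) = 1/1.0919 = 0.9158
[HCO3⁻] = α₁ × DIC = 0.9158 × 2.08 = 1.90 mmol/kg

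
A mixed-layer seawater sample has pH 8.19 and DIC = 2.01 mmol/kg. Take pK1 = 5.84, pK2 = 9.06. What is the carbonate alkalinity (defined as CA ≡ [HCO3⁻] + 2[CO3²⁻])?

CA = [HCO3⁻] + 2[CO3²⁻] = (α₁ + 2α₂)·DIC
At pH 8.19: [H⁺]/K1 = 10^-2.35 = 0.0044668, K2/[H⁺] = 10^-0.87 = 0.13490
α₁ = 1/(1 + 0.0044668 + 0.13490) = 1/1.1394 = 0.8777; α₂ = α₁·K2/[H⁺] = 0.1184
α₁ + 2α₂ = 1.1145
CA = 1.1145 × 2.01 = 2.24 mmol/kg

CA = 2.24 mmol/kg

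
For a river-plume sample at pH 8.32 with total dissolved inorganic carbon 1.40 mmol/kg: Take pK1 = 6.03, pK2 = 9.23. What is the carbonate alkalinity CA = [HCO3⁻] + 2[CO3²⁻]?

CA = [HCO3⁻] + 2[CO3²⁻] = (α₁ + 2α₂)·DIC
At pH 8.32: [H⁺]/K1 = 10^-2.29 = 0.0051286, K2/[H⁺] = 10^-0.91 = 0.12303
α₁ = 1/(1 + 0.0051286 + 0.12303) = 1/1.1282 = 0.8864; α₂ = α₁·K2/[H⁺] = 0.1091
α₁ + 2α₂ = 1.1045
CA = 1.1045 × 1.40 = 1.55 mmol/kg

CA = 1.55 mmol/kg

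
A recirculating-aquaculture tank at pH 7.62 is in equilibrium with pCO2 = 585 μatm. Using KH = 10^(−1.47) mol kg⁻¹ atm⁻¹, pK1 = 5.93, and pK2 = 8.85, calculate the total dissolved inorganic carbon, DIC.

[CO2*] = KH · pCO2 = 10^(−1.47) × 585×10^-6 = 1.982×10^-5 mol/kg
α₀ = 1/(1 + K1/[H⁺] + K1K2/[H⁺]²) = 1/(1 + 10^+1.69 + 10^+0.46) = 0.01892
DIC = [CO2*]/α₀ = 1.982×10^-5 / 0.01892 = 1.05 mmol/kg

DIC = 1.05 mmol/kg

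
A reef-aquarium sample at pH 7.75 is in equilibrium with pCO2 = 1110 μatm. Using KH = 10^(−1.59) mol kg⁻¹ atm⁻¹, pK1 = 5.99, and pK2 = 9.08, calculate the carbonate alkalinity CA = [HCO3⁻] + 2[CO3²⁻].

[CO2*] = KH · pCO2 = 10^(−1.59) × 1110×10^-6 = 2.853×10^-5 mol/kg
α₀ = 1/(1 + K1/[H⁺] + K1K2/[H⁺]²) = 1/(1 + 10^+1.76 + 10^+0.43) = 0.01633
DIC = [CO2*]/α₀ = 2.853×10^-5 / 0.01633 = 1.747 mmol/kg
CA = (α₁ + 2α₂)·DIC = (0.9397 + 2×0.04395) × 1.747 = 1.80 mmol/kg

CA = 1.80 mmol/kg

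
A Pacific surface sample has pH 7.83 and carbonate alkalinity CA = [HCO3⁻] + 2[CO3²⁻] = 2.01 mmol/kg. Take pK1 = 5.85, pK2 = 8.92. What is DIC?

CA = [HCO3⁻] + 2[CO3²⁻] = (α₁ + 2α₂)·DIC
At pH 7.83: [H⁺]/K1 = 10^-1.98 = 0.010471, K2/[H⁺] = 10^-1.09 = 0.081283
α₁ = 1/(1 + 0.010471 + 0.081283) = 1/1.0918 = 0.9160; α₂ = α₁·K2/[H⁺] = 0.07445
α₁ + 2α₂ = 1.0649
DIC = CA / (α₁ + 2α₂) = 2.01 / 1.0649 = 1.89 mmol/kg

DIC = 1.89 mmol/kg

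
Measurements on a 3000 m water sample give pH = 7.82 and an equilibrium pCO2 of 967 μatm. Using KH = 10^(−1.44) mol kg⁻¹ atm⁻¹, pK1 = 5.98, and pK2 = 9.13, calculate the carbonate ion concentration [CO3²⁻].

[CO2*] = KH · pCO2 = 10^(−1.44) × 967×10^-6 = 3.511×10^-5 mol/kg
α₀ = 1/(1 + K1/[H⁺] + K1K2/[H⁺]²) = 1/(1 + 10^+1.84 + 10^+0.53) = 0.01359
DIC = [CO2*]/α₀ = 3.511×10^-5 / 0.01359 = 2.583 mmol/kg
[CO3²⁻] = α₂·DIC; α₂ = 0.04606, so [CO3²⁻] = 0.04606 × 2.583 = 0.119 mmol/kg

[CO3²⁻] = 0.119 mmol/kg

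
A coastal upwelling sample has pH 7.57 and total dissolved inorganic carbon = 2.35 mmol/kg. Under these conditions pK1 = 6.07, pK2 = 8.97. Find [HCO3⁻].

[HCO3⁻] = 2.19 mmol/kg

α₁ = 1 / (1 + [H⁺]/K1 + K2/[H⁺]) = 1 / (1 + 10^-1.50 + 10^-1.40)
   = 1 / (1 + 0.031623 + 0.039811) = 1/1.0714 = 0.9333
[HCO3⁻] = α₁ × DIC = 0.9333 × 2.35 = 2.19 mmol/kg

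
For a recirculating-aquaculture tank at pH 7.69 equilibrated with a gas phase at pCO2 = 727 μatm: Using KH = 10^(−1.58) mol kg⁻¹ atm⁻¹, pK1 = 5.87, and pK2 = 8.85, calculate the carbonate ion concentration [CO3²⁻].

[CO2*] = KH · pCO2 = 10^(−1.58) × 727×10^-6 = 1.912×10^-5 mol/kg
α₀ = 1/(1 + K1/[H⁺] + K1K2/[H⁺]²) = 1/(1 + 10^+1.82 + 10^+0.66) = 0.01396
DIC = [CO2*]/α₀ = 1.912×10^-5 / 0.01396 = 1.370 mmol/kg
[CO3²⁻] = α₂·DIC; α₂ = 0.06380, so [CO3²⁻] = 0.06380 × 1.370 = 0.0874 mmol/kg

[CO3²⁻] = 0.0874 mmol/kg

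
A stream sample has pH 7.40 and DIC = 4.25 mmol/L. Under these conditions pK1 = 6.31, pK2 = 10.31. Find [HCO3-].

α₁ = 1 / (1 + [H⁺]/K1 + K2/[H⁺]) = 1 / (1 + 10^-1.09 + 10^-2.91)
   = 1 / (1 + 0.081283 + 0.0012303) = 1/1.0825 = 0.9238
[HCO3⁻] = α₁ × DIC = 0.9238 × 4.25 = 3.93 mmol/L

[HCO3⁻] = 3.93 mmol/L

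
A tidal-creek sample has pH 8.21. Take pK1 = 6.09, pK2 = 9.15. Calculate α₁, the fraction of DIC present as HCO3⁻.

α₁ = 0.891

α₁ = 1 / (1 + [H⁺]/K1 + K2/[H⁺]) = 1 / (1 + 10^-2.12 + 10^-0.94)
   = 1 / (1 + 0.0075858 + 0.11482) = 1/1.1224 = 0.8909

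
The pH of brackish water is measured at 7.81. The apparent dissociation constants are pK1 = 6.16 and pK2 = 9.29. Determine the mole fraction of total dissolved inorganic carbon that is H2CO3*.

α₀ = 0.0212

α₀ = 1 / (1 + K1/[H⁺] + K1K2/[H⁺]²) = 1 / (1 + 10^+1.65 + 10^+0.17)
   = 1 / (1 + 44.668 + 1.4791) = 1/47.147 = 0.02121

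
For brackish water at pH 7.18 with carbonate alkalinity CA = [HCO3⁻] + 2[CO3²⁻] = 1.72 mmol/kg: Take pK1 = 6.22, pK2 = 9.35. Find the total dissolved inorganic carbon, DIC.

DIC = 1.89 mmol/kg

CA = [HCO3⁻] + 2[CO3²⁻] = (α₁ + 2α₂)·DIC
At pH 7.18: [H⁺]/K1 = 10^-0.96 = 0.10965, K2/[H⁺] = 10^-2.17 = 0.0067608
α₁ = 1/(1 + 0.10965 + 0.0067608) = 1/1.1164 = 0.8957; α₂ = α₁·K2/[H⁺] = 0.006056
α₁ + 2α₂ = 0.9078
DIC = CA / (α₁ + 2α₂) = 1.72 / 0.9078 = 1.89 mmol/kg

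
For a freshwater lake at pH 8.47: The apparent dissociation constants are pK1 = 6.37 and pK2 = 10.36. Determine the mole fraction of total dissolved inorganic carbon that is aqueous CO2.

α₀ = 1 / (1 + K1/[H⁺] + K1K2/[H⁺]²) = 1 / (1 + 10^+2.10 + 10^+0.21)
   = 1 / (1 + 125.89 + 1.6218) = 1/128.51 = 0.007781

α₀ = 0.00778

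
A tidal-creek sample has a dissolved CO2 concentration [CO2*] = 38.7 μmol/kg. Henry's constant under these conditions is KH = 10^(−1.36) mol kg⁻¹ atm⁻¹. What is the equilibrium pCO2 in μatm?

KH = 10^(−1.36) = 4.365×10^-2 mol kg⁻¹ atm⁻¹
pCO2 = [CO2*]/KH = 38.7×10^-6 / 4.365×10^-2 = 8.87×10^-4 atm = 887 μatm

pCO2 = 887 μatm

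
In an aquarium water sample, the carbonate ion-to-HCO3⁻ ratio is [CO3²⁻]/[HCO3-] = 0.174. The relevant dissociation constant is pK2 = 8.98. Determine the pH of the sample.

From K2 = [H⁺][CO3²⁻]/[HCO3-]:  pH = pK2 + log₁₀([CO3²⁻]/[HCO3-])
log₁₀(0.174) = -0.759
pH = 8.98 + (-0.759) = 8.22

pH = 8.22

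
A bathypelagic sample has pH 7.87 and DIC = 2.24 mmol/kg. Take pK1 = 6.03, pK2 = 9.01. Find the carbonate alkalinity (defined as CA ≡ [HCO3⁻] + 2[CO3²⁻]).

CA = 2.36 mmol/kg

CA = [HCO3⁻] + 2[CO3²⁻] = (α₁ + 2α₂)·DIC
At pH 7.87: [H⁺]/K1 = 10^-1.84 = 0.014454, K2/[H⁺] = 10^-1.14 = 0.072444
α₁ = 1/(1 + 0.014454 + 0.072444) = 1/1.0869 = 0.9200; α₂ = α₁·K2/[H⁺] = 0.06665
α₁ + 2α₂ = 1.0534
CA = 1.0534 × 2.24 = 2.36 mmol/kg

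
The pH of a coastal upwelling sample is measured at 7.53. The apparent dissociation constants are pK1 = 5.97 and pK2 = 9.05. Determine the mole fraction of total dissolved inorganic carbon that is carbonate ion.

α₂ = 1 / (1 + [H⁺]/K2 + [H⁺]²/(K1K2)) = 1 / (1 + 10^+1.52 + 10^-0.04)
   = 1 / (1 + 33.113 + 0.91201) = 1/35.025 = 0.02855

α₂ = 0.0286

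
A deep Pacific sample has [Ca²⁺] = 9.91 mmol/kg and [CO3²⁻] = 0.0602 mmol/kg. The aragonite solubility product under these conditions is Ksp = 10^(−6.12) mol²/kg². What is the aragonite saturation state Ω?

Ksp = 10^(−6.12) = 7.586×10^-7
Ω = [Ca²⁺][CO3²⁻]/Ksp = (9.91×10^-3)(0.0602×10^-3) / 7.586×10^-7 = 0.786

Ω = 0.786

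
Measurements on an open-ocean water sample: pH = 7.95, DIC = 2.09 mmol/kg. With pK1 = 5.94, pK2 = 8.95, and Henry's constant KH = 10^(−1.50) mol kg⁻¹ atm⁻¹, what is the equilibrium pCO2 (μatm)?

pCO2 = 582 μatm

α₀ = 1 / (1 + K1/[H⁺] + K1K2/[H⁺]²) = 1 / (1 + 10^+2.01 + 10^+1.01)
   = 1 / (1 + 102.33 + 10.233) = 1/113.56 = 0.008806
[CO2*] = α₀ × DIC = 0.008806 × 2.09 = 0.01840 mmol/kg = 18.40 μmol/kg
pCO2 = [CO2*]/KH = 1.840×10^-5 / 3.162×10^-2 = 582 μatm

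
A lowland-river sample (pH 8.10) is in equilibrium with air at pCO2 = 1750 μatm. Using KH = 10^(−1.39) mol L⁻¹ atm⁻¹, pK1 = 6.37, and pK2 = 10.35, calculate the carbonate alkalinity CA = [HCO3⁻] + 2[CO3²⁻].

CA = 3.87 mmol/L

[CO2*] = KH · pCO2 = 10^(−1.39) × 1750×10^-6 = 7.129×10^-5 mol/L
α₀ = 1/(1 + K1/[H⁺] + K1K2/[H⁺]²) = 1/(1 + 10^+1.73 + 10^-0.52) = 0.01818
DIC = [CO2*]/α₀ = 7.129×10^-5 / 0.01818 = 3.921 mmol/L
CA = (α₁ + 2α₂)·DIC = (0.9763 + 2×0.005490) × 3.921 = 3.87 mmol/L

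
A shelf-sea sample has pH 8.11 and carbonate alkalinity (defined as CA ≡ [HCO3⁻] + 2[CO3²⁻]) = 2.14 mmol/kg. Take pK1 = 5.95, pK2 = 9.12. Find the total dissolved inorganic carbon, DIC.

DIC = 1.98 mmol/kg

CA = [HCO3⁻] + 2[CO3²⁻] = (α₁ + 2α₂)·DIC
At pH 8.11: [H⁺]/K1 = 10^-2.16 = 0.0069183, K2/[H⁺] = 10^-1.01 = 0.097724
α₁ = 1/(1 + 0.0069183 + 0.097724) = 1/1.1046 = 0.9053; α₂ = α₁·K2/[H⁺] = 0.08847
α₁ + 2α₂ = 1.0822
DIC = CA / (α₁ + 2α₂) = 2.14 / 1.0822 = 1.98 mmol/kg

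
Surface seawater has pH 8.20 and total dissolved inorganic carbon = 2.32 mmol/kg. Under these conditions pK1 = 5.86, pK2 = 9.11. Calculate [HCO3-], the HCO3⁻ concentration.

α₁ = 1 / (1 + [H⁺]/K1 + K2/[H⁺]) = 1 / (1 + 10^-2.34 + 10^-0.91)
   = 1 / (1 + 0.0045709 + 0.12303) = 1/1.1276 = 0.8868
[HCO3⁻] = α₁ × DIC = 0.8868 × 2.32 = 2.06 mmol/kg

[HCO3⁻] = 2.06 mmol/kg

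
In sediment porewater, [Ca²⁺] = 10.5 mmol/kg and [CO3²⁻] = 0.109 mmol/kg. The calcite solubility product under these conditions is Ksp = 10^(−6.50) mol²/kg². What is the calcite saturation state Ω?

Ksp = 10^(−6.50) = 3.162×10^-7
Ω = [Ca²⁺][CO3²⁻]/Ksp = (10.5×10^-3)(0.109×10^-3) / 3.162×10^-7 = 3.62

Ω = 3.62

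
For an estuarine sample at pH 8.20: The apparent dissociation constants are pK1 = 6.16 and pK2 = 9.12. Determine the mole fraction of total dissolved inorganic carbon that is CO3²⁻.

α₂ = 0.106

α₂ = 1 / (1 + [H⁺]/K2 + [H⁺]²/(K1K2)) = 1 / (1 + 10^+0.92 + 10^-1.12)
   = 1 / (1 + 8.3176 + 0.075858) = 1/9.3935 = 0.1065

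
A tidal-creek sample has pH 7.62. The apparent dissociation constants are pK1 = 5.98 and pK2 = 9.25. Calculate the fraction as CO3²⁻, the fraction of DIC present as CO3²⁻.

α₂ = 1 / (1 + [H⁺]/K2 + [H⁺]²/(K1K2)) = 1 / (1 + 10^+1.63 + 10^-0.01)
   = 1 / (1 + 42.658 + 0.97724) = 1/44.635 = 0.02240

α₂ = 0.0224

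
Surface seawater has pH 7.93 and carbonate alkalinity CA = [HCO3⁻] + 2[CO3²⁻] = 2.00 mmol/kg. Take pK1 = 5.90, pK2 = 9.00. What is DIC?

DIC = 1.87 mmol/kg

CA = [HCO3⁻] + 2[CO3²⁻] = (α₁ + 2α₂)·DIC
At pH 7.93: [H⁺]/K1 = 10^-2.03 = 0.0093325, K2/[H⁺] = 10^-1.07 = 0.085114
α₁ = 1/(1 + 0.0093325 + 0.085114) = 1/1.0944 = 0.9137; α₂ = α₁·K2/[H⁺] = 0.07777
α₁ + 2α₂ = 1.0692
DIC = CA / (α₁ + 2α₂) = 2.00 / 1.0692 = 1.87 mmol/kg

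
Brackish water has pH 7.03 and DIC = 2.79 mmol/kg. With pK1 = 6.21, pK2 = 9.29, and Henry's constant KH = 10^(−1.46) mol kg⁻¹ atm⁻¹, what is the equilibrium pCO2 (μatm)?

pCO2 = 1.05×10^4 μatm

α₀ = 1 / (1 + K1/[H⁺] + K1K2/[H⁺]²) = 1 / (1 + 10^+0.82 + 10^-1.44)
   = 1 / (1 + 6.6069 + 0.036308) = 1/7.6432 = 0.1308
[CO2*] = α₀ × DIC = 0.1308 × 2.79 = 0.3650 mmol/kg
pCO2 = [CO2*]/KH = 3.650×10^-4 / 3.467×10^-2 = 1.05×10^4 μatm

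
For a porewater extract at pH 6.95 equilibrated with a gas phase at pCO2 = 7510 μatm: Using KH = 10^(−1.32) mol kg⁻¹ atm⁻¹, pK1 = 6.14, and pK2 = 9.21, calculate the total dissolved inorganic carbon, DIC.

DIC = 2.69 mmol/kg

[CO2*] = KH · pCO2 = 10^(−1.32) × 7510×10^-6 = 3.595×10^-4 mol/kg
α₀ = 1/(1 + K1/[H⁺] + K1K2/[H⁺]²) = 1/(1 + 10^+0.81 + 10^-1.45) = 0.1335
DIC = [CO2*]/α₀ = 3.595×10^-4 / 0.1335 = 2.69 mmol/kg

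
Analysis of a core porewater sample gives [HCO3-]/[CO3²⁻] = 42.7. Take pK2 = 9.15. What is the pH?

From K2 = [H⁺][CO3²⁻]/[HCO3-]:  pH = pK2 − log₁₀([HCO3-]/[CO3²⁻])
log₁₀(42.7) = +1.630
pH = 9.15 − (+1.630) = 7.52

pH = 7.52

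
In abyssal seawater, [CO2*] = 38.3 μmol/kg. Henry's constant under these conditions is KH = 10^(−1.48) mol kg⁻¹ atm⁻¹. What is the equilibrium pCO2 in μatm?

KH = 10^(−1.48) = 3.311×10^-2 mol kg⁻¹ atm⁻¹
pCO2 = [CO2*]/KH = 38.3×10^-6 / 3.311×10^-2 = 1.16×10^-3 atm = 1160 μatm

pCO2 = 1160 μatm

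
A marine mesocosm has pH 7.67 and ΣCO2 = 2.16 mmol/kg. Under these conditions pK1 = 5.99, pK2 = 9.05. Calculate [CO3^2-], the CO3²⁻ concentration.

[CO3²⁻] = 0.0847 mmol/kg

α₂ = 1 / (1 + [H⁺]/K2 + [H⁺]²/(K1K2)) = 1 / (1 + 10^+1.38 + 10^-0.30)
   = 1 / (1 + 23.988 + 0.50119) = 1/25.490 = 0.03923
[CO3²⁻] = α₂ × DIC = 0.03923 × 2.16 = 0.0847 mmol/kg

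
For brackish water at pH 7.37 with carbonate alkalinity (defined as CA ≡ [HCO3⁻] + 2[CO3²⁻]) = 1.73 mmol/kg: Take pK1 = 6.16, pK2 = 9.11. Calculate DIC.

CA = [HCO3⁻] + 2[CO3²⁻] = (α₁ + 2α₂)·DIC
At pH 7.37: [H⁺]/K1 = 10^-1.21 = 0.061660, K2/[H⁺] = 10^-1.74 = 0.018197
α₁ = 1/(1 + 0.061660 + 0.018197) = 1/1.0799 = 0.9260; α₂ = α₁·K2/[H⁺] = 0.01685
α₁ + 2α₂ = 0.9598
DIC = CA / (α₁ + 2α₂) = 1.73 / 0.9598 = 1.80 mmol/kg

DIC = 1.80 mmol/kg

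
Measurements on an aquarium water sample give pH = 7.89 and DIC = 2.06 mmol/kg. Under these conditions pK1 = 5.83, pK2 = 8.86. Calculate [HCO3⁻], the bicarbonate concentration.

α₁ = 1 / (1 + [H⁺]/K1 + K2/[H⁺]) = 1 / (1 + 10^-2.06 + 10^-0.97)
   = 1 / (1 + 0.0087096 + 0.10715) = 1/1.1159 = 0.8962
[HCO3⁻] = α₁ × DIC = 0.8962 × 2.06 = 1.85 mmol/kg

[HCO3⁻] = 1.85 mmol/kg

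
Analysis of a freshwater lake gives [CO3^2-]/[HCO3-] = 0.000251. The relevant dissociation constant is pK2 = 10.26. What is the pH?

pH = 6.66

From K2 = [H⁺][CO3^2-]/[HCO3-]:  pH = pK2 + log₁₀([CO3^2-]/[HCO3-])
log₁₀(0.000251) = -3.600
pH = 10.26 + (-3.600) = 6.66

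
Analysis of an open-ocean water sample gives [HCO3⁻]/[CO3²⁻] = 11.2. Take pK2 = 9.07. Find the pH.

pH = 8.02

From K2 = [H⁺][CO3²⁻]/[HCO3⁻]:  pH = pK2 − log₁₀([HCO3⁻]/[CO3²⁻])
log₁₀(11.2) = +1.049
pH = 9.07 − (+1.049) = 8.02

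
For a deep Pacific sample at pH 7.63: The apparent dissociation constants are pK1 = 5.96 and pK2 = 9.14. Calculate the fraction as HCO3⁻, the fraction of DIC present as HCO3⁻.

α₁ = 1 / (1 + [H⁺]/K1 + K2/[H⁺]) = 1 / (1 + 10^-1.67 + 10^-1.51)
   = 1 / (1 + 0.021380 + 0.030903) = 1/1.0523 = 0.9503

α₁ = 0.950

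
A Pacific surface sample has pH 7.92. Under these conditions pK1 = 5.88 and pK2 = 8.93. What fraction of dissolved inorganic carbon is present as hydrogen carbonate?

α₁ = 1 / (1 + [H⁺]/K1 + K2/[H⁺]) = 1 / (1 + 10^-2.04 + 10^-1.01)
   = 1 / (1 + 0.0091201 + 0.097724) = 1/1.1068 = 0.9035

α₁ = 0.903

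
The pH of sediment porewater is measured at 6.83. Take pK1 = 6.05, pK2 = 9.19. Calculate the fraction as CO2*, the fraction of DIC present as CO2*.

α₀ = 1 / (1 + K1/[H⁺] + K1K2/[H⁺]²) = 1 / (1 + 10^+0.78 + 10^-1.58)
   = 1 / (1 + 6.0256 + 0.026303) = 1/7.0519 = 0.1418

α₀ = 0.142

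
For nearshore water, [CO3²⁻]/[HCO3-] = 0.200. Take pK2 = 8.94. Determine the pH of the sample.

pH = 8.24

From K2 = [H⁺][CO3²⁻]/[HCO3-]:  pH = pK2 + log₁₀([CO3²⁻]/[HCO3-])
log₁₀(0.200) = -0.699
pH = 8.94 + (-0.699) = 8.24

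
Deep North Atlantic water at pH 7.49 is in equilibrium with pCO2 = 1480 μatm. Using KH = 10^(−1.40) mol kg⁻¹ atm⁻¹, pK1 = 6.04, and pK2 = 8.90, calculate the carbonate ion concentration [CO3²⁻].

[CO3²⁻] = 0.0646 mmol/kg

[CO2*] = KH · pCO2 = 10^(−1.40) × 1480×10^-6 = 5.892×10^-5 mol/kg
α₀ = 1/(1 + K1/[H⁺] + K1K2/[H⁺]²) = 1/(1 + 10^+1.45 + 10^+0.04) = 0.03302
DIC = [CO2*]/α₀ = 5.892×10^-5 / 0.03302 = 1.784 mmol/kg
[CO3²⁻] = α₂·DIC; α₂ = 0.03621, so [CO3²⁻] = 0.03621 × 1.784 = 0.0646 mmol/kg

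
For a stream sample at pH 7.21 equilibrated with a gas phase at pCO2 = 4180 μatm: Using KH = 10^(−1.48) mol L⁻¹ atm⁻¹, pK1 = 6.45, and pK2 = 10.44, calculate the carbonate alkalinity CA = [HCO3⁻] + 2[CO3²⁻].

[CO2*] = KH · pCO2 = 10^(−1.48) × 4180×10^-6 = 1.384×10^-4 mol/L
α₀ = 1/(1 + K1/[H⁺] + K1K2/[H⁺]²) = 1/(1 + 10^+0.76 + 10^-2.47) = 0.1480
DIC = [CO2*]/α₀ = 1.384×10^-4 / 0.1480 = 0.9354 mmol/L
CA = (α₁ + 2α₂)·DIC = (0.8515 + 2×0.0005014) × 0.9354 = 0.797 mmol/L

CA = 0.797 mmol/L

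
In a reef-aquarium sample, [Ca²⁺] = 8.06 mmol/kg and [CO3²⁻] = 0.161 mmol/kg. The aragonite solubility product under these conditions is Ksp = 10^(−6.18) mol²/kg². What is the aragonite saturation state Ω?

Ksp = 10^(−6.18) = 6.607×10^-7
Ω = [Ca²⁺][CO3²⁻]/Ksp = (8.06×10^-3)(0.161×10^-3) / 6.607×10^-7 = 1.96

Ω = 1.96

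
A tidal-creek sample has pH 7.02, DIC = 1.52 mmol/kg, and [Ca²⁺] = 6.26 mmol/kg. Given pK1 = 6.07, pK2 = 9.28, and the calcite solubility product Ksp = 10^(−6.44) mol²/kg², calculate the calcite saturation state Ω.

Ω = 0.129

α₂ = 1 / (1 + [H⁺]/K2 + [H⁺]²/(K1K2)) = 1 / (1 + 10^+2.26 + 10^+1.31)
   = 1 / (1 + 181.97 + 20.417) = 1/203.39 = 0.004917
[CO3²⁻] = α₂ × DIC = 0.004917 × 1.52 = 0.007473 mmol/kg = 7.473 μmol/kg
Ksp = 10^(−6.44) = 3.631×10^-7
Ω = [Ca²⁺][CO3²⁻]/Ksp = (6.26×10^-3)(7.473×10^-6) / 3.631×10^-7 = 0.129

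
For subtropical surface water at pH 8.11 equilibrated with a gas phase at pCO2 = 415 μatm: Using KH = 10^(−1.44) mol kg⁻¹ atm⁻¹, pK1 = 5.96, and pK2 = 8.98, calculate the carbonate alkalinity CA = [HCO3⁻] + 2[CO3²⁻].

CA = 2.70 mmol/kg

[CO2*] = KH · pCO2 = 10^(−1.44) × 415×10^-6 = 1.507×10^-5 mol/kg
α₀ = 1/(1 + K1/[H⁺] + K1K2/[H⁺]²) = 1/(1 + 10^+2.15 + 10^+1.28) = 0.006199
DIC = [CO2*]/α₀ = 1.507×10^-5 / 0.006199 = 2.431 mmol/kg
CA = (α₁ + 2α₂)·DIC = (0.8757 + 2×0.1181) × 2.431 = 2.70 mmol/kg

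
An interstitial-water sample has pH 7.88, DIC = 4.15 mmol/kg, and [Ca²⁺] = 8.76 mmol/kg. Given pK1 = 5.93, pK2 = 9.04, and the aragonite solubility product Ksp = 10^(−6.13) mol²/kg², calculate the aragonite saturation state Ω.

α₂ = 1 / (1 + [H⁺]/K2 + [H⁺]²/(K1K2)) = 1 / (1 + 10^+1.16 + 10^-0.79)
   = 1 / (1 + 14.454 + 0.16218) = 1/15.617 = 0.06403
[CO3²⁻] = α₂ × DIC = 0.06403 × 4.15 = 0.2657 mmol/kg
Ksp = 10^(−6.13) = 7.413×10^-7
Ω = [Ca²⁺][CO3²⁻]/Ksp = (8.76×10^-3)(2.657×10^-4) / 7.413×10^-7 = 3.14

Ω = 3.14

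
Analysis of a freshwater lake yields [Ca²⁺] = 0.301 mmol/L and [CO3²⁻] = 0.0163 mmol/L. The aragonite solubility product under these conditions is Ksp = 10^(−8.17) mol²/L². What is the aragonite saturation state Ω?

Ω = 0.726

Ksp = 10^(−8.17) = 6.761×10^-9
Ω = [Ca²⁺][CO3²⁻]/Ksp = (0.301×10^-3)(0.0163×10^-3) / 6.761×10^-9 = 0.726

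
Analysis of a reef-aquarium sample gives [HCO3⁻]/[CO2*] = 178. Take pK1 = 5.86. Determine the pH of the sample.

pH = 8.11

From K1 = [H⁺][HCO3⁻]/[CO2*]:  pH = pK1 + log₁₀([HCO3⁻]/[CO2*])
log₁₀(178) = +2.250
pH = 5.86 + (+2.250) = 8.11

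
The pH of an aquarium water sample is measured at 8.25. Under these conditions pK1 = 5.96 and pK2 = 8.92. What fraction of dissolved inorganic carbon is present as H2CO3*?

α₀ = 0.00421

α₀ = 1 / (1 + K1/[H⁺] + K1K2/[H⁺]²) = 1 / (1 + 10^+2.29 + 10^+1.62)
   = 1 / (1 + 194.98 + 41.687) = 1/237.67 = 0.004207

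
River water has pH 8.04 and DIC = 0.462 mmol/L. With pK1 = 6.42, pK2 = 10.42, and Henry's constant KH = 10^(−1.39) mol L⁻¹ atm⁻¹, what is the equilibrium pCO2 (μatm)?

α₀ = 1 / (1 + K1/[H⁺] + K1K2/[H⁺]²) = 1 / (1 + 10^+1.62 + 10^-0.76)
   = 1 / (1 + 41.687 + 0.17378) = 1/42.861 = 0.02333
[CO2*] = α₀ × DIC = 0.02333 × 0.462 = 0.01078 mmol/L = 10.78 μmol/L
pCO2 = [CO2*]/KH = 1.078×10^-5 / 4.074×10^-2 = 265 μatm

pCO2 = 265 μatm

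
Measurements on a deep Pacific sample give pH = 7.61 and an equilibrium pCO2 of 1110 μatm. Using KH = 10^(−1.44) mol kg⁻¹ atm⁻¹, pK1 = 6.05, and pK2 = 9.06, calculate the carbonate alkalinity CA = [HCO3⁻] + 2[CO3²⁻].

CA = 1.57 mmol/kg

[CO2*] = KH · pCO2 = 10^(−1.44) × 1110×10^-6 = 4.030×10^-5 mol/kg
α₀ = 1/(1 + K1/[H⁺] + K1K2/[H⁺]²) = 1/(1 + 10^+1.56 + 10^+0.11) = 0.02591
DIC = [CO2*]/α₀ = 4.030×10^-5 / 0.02591 = 1.555 mmol/kg
CA = (α₁ + 2α₂)·DIC = (0.9407 + 2×0.03338) × 1.555 = 1.57 mmol/kg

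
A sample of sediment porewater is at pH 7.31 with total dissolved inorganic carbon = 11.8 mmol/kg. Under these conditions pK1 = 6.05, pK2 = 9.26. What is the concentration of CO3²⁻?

[CO3²⁻] = 0.124 mmol/kg

α₂ = 1 / (1 + [H⁺]/K2 + [H⁺]²/(K1K2)) = 1 / (1 + 10^+1.95 + 10^+0.69)
   = 1 / (1 + 89.125 + 4.8978) = 1/95.023 = 0.01052
[CO3²⁻] = α₂ × DIC = 0.01052 × 11.8 = 0.124 mmol/kg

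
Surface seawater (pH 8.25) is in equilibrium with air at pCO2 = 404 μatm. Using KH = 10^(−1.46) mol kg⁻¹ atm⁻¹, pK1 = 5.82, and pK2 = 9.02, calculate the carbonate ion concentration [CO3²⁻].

[CO3²⁻] = 0.640 mmol/kg

[CO2*] = KH · pCO2 = 10^(−1.46) × 404×10^-6 = 1.401×10^-5 mol/kg
α₀ = 1/(1 + K1/[H⁺] + K1K2/[H⁺]²) = 1/(1 + 10^+2.43 + 10^+1.66) = 0.003166
DIC = [CO2*]/α₀ = 1.401×10^-5 / 0.003166 = 4.425 mmol/kg
[CO3²⁻] = α₂·DIC; α₂ = 0.1447, so [CO3²⁻] = 0.1447 × 4.425 = 0.640 mmol/kg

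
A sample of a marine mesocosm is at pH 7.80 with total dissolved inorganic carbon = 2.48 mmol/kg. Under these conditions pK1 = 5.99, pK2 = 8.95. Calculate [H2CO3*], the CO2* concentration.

[CO2*] = 0.0354 mmol/kg

α₀ = 1 / (1 + K1/[H⁺] + K1K2/[H⁺]²) = 1 / (1 + 10^+1.81 + 10^+0.66)
   = 1 / (1 + 64.565 + 4.5709) = 1/70.136 = 0.01426
[CO2*] = α₀ × DIC = 0.01426 × 2.48 = 0.0354 mmol/kg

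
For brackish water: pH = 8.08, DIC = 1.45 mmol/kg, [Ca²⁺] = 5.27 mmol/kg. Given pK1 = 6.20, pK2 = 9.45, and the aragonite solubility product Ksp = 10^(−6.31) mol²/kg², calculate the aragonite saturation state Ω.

Ω = 0.630

α₂ = 1 / (1 + [H⁺]/K2 + [H⁺]²/(K1K2)) = 1 / (1 + 10^+1.37 + 10^-0.51)
   = 1 / (1 + 23.442 + 0.30903) = 1/24.751 = 0.04040
[CO3²⁻] = α₂ × DIC = 0.04040 × 1.45 = 0.05858 mmol/kg
Ksp = 10^(−6.31) = 4.898×10^-7
Ω = [Ca²⁺][CO3²⁻]/Ksp = (5.27×10^-3)(5.858×10^-5) / 4.898×10^-7 = 0.630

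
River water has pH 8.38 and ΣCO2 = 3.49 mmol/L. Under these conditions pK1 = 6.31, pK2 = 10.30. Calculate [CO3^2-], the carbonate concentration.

[CO3²⁻] = 0.0411 mmol/L

α₂ = 1 / (1 + [H⁺]/K2 + [H⁺]²/(K1K2)) = 1 / (1 + 10^+1.92 + 10^-0.15)
   = 1 / (1 + 83.176 + 0.70795) = 1/84.884 = 0.01178
[CO3²⁻] = α₂ × DIC = 0.01178 × 3.49 = 0.0411 mmol/L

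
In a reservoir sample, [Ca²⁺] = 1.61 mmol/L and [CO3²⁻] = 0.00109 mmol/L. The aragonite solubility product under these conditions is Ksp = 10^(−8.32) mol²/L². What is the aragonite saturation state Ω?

Ksp = 10^(−8.32) = 4.786×10^-9
Ω = [Ca²⁺][CO3²⁻]/Ksp = (1.61×10^-3)(0.00109×10^-3) / 4.786×10^-9 = 0.367

Ω = 0.367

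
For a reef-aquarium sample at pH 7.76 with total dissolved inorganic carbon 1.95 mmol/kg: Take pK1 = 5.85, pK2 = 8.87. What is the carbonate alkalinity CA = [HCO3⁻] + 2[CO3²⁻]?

CA = 2.07 mmol/kg

CA = [HCO3⁻] + 2[CO3²⁻] = (α₁ + 2α₂)·DIC
At pH 7.76: [H⁺]/K1 = 10^-1.91 = 0.012303, K2/[H⁺] = 10^-1.11 = 0.077625
α₁ = 1/(1 + 0.012303 + 0.077625) = 1/1.0899 = 0.9175; α₂ = α₁·K2/[H⁺] = 0.07122
α₁ + 2α₂ = 1.0599
CA = 1.0599 × 1.95 = 2.07 mmol/kg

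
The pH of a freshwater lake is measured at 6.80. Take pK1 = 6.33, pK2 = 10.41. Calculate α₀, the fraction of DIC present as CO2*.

α₀ = 0.253

α₀ = 1 / (1 + K1/[H⁺] + K1K2/[H⁺]²) = 1 / (1 + 10^+0.47 + 10^-3.14)
   = 1 / (1 + 2.9512 + 0.00072444) = 1/3.9519 = 0.2530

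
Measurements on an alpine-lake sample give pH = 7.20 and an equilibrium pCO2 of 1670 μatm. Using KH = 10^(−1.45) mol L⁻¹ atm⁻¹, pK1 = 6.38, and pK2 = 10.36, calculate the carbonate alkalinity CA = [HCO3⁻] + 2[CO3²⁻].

[CO2*] = KH · pCO2 = 10^(−1.45) × 1670×10^-6 = 5.925×10^-5 mol/L
α₀ = 1/(1 + K1/[H⁺] + K1K2/[H⁺]²) = 1/(1 + 10^+0.82 + 10^-2.34) = 0.1314
DIC = [CO2*]/α₀ = 5.925×10^-5 / 0.1314 = 0.4510 mmol/L
CA = (α₁ + 2α₂)·DIC = (0.8680 + 2×0.0006005) × 0.4510 = 0.392 mmol/L

CA = 0.392 mmol/L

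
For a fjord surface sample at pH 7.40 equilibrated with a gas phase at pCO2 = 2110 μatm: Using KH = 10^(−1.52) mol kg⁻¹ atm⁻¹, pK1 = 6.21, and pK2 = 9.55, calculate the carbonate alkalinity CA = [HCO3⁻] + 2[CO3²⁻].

CA = 1.00 mmol/kg

[CO2*] = KH · pCO2 = 10^(−1.52) × 2110×10^-6 = 6.372×10^-5 mol/kg
α₀ = 1/(1 + K1/[H⁺] + K1K2/[H⁺]²) = 1/(1 + 10^+1.19 + 10^-0.96) = 0.06025
DIC = [CO2*]/α₀ = 6.372×10^-5 / 0.06025 = 1.058 mmol/kg
CA = (α₁ + 2α₂)·DIC = (0.9331 + 2×0.006606) × 1.058 = 1.00 mmol/kg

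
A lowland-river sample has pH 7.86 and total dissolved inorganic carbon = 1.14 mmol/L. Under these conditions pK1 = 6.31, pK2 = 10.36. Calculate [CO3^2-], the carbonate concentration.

[CO3²⁻] = 3.50 μmol/L

α₂ = 1 / (1 + [H⁺]/K2 + [H⁺]²/(K1K2)) = 1 / (1 + 10^+2.50 + 10^+0.95)
   = 1 / (1 + 316.23 + 8.9125) = 1/326.14 = 0.003066
[CO3²⁻] = α₂ × DIC = 0.003066 × 1.14 = 0.00350 mmol/L = 3.50 μmol/L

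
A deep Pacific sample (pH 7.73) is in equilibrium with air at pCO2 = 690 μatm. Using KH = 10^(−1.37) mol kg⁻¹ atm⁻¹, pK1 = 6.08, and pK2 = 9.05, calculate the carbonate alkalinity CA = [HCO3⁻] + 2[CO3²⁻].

[CO2*] = KH · pCO2 = 10^(−1.37) × 690×10^-6 = 2.943×10^-5 mol/kg
α₀ = 1/(1 + K1/[H⁺] + K1K2/[H⁺]²) = 1/(1 + 10^+1.65 + 10^+0.33) = 0.02092
DIC = [CO2*]/α₀ = 2.943×10^-5 / 0.02092 = 1.407 mmol/kg
CA = (α₁ + 2α₂)·DIC = (0.9344 + 2×0.04472) × 1.407 = 1.44 mmol/kg

CA = 1.44 mmol/kg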